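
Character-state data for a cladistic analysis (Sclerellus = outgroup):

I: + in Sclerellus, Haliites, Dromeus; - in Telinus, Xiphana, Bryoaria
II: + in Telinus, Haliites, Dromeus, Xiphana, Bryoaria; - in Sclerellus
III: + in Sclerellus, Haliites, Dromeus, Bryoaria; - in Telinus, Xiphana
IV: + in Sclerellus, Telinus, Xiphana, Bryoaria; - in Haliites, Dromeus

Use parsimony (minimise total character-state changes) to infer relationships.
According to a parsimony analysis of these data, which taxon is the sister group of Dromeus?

Haliites

Character polarity is set by the outgroup: the derived state is whichever differs from the outgroup's state, so for I, III, IV the derived state is '-', and for the remaining characters it is '+'.
I (derived state '-') is shared by Bryoaria, Telinus, and Xiphana — a synapomorphy uniting that clade.
II (derived state '+') is shared by all ingroup taxa — unites the whole ingroup.
III (derived state '-') is shared by Telinus and Xiphana — a synapomorphy uniting that clade.
IV: derived state '-' in Dromeus and Haliites only — synapomorphy for {Dromeus, Haliites}.
Most parsimonious ingroup topology: (((Telinus,Xiphana),Bryoaria),(Haliites,Dromeus)).
Dromeus and Haliites form a cherry on this tree, so they are sister taxa.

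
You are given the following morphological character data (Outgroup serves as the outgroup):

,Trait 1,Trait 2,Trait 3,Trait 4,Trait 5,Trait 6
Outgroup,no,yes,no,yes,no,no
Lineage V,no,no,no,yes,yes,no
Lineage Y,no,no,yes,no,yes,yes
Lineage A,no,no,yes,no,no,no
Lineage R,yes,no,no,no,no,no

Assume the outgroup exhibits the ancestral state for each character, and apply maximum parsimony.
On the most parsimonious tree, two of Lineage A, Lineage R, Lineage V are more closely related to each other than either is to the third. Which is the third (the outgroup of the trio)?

Character polarity is set by the outgroup: the derived state is whichever differs from the outgroup's state, so for Trait 2, Trait 4 the derived state is 'no', and for the remaining characters it is 'yes'.
Trait 1: derived state 'yes' in Lineage R only — an autapomorphy, so it tells us nothing about relationships among taxa.
Trait 2 (derived state 'no') is shared by all ingroup taxa — unites the whole ingroup.
Only Lineage A and Lineage Y show the derived state 'yes' for Trait 3, supporting them as a clade.
Trait 4: derived state 'no' in Lineage A, Lineage R, and Lineage Y only — synapomorphy for {Lineage A, Lineage R, Lineage Y}.
Trait 5 groups Lineage V and Lineage Y, which is incompatible with the clades supported by the remaining characters; treating it as convergent (homoplasy) costs fewer steps than any alternative tree.
Trait 6: derived state 'yes' in Lineage Y only — an autapomorphy, so it tells us nothing about relationships among taxa.
Most parsimonious ingroup topology: (Lineage V,((Lineage Y,Lineage A),Lineage R)).
Lineage A and Lineage R share a more recent common ancestor with each other than either does with Lineage V, so Lineage V is the least closely related of the three.

Lineage V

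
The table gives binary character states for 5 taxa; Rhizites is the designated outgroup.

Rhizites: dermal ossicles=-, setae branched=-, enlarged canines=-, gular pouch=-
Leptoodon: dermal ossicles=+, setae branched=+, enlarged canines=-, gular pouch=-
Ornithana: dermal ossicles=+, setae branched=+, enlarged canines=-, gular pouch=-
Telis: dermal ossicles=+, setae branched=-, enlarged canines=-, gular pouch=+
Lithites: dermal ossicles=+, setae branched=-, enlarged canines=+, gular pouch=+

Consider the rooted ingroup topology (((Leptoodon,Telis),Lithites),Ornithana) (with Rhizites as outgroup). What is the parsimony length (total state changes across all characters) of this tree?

6

Map each character onto (((Leptoodon,Telis),Lithites),Ornithana) (rooted by Rhizites) and count the minimum state changes it requires (Fitch parsimony):
dermal ossicles: 1; setae branched: 2; enlarged canines: 1; gular pouch: 2.
Total tree length = 6.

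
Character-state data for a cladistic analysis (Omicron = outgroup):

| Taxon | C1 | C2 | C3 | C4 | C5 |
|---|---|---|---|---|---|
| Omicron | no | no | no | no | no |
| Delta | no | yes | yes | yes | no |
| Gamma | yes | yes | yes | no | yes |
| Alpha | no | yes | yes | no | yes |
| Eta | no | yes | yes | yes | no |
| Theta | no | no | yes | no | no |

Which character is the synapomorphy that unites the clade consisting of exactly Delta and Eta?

C4

The outgroup has state 'no' for every character, so 'yes' is the derived state throughout.
C1 (derived state 'yes') is unique to Gamma (autapomorphy; uninformative for grouping).
Only Alpha, Delta, Eta, and Gamma show the derived state 'yes' for C2, supporting them as a clade.
All ingroup taxa share the derived state 'yes' for C3; it defines the ingroup but does not resolve relationships within it.
C4: derived state 'yes' in Delta and Eta only — synapomorphy for {Delta, Eta}.
C5 (derived state 'yes') is shared by Alpha and Gamma — a synapomorphy uniting that clade.
Most parsimonious ingroup topology: (((Delta,Eta),(Gamma,Alpha)),Theta).
The clade {Delta, Eta} is supported by C4: its derived state 'yes' occurs in exactly those taxa and in no other taxon (including the outgroup).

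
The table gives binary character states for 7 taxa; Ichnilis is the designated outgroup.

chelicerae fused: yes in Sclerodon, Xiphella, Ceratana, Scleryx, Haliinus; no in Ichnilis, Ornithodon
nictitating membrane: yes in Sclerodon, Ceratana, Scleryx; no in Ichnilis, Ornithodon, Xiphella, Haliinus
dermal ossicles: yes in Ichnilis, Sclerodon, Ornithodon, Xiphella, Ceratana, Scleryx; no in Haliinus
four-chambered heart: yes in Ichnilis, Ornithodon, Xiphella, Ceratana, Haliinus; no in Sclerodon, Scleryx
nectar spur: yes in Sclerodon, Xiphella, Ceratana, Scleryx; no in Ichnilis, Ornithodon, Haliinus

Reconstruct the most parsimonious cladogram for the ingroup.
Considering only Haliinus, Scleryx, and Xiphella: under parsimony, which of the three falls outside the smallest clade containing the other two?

Haliinus

Character polarity is set by the outgroup: the derived state is whichever differs from the outgroup's state, so for dermal ossicles, four-chambered heart the derived state is 'no', and for the remaining characters it is 'yes'.
Only Ceratana, Haliinus, Sclerodon, Scleryx, and Xiphella show the derived state 'yes' for chelicerae fused, supporting them as a clade.
Only Ceratana, Sclerodon, and Scleryx show the derived state 'yes' for nictitating membrane, supporting them as a clade.
dermal ossicles: derived state 'no' in Haliinus only — an autapomorphy, so it tells us nothing about relationships among taxa.
Only Sclerodon and Scleryx show the derived state 'no' for four-chambered heart, supporting them as a clade.
nectar spur: derived state 'yes' in Ceratana, Sclerodon, Scleryx, and Xiphella only — synapomorphy for {Ceratana, Sclerodon, Scleryx, Xiphella}.
Most parsimonious ingroup topology: (((((Sclerodon,Scleryx),Ceratana),Xiphella),Haliinus),Ornithodon).
Xiphella and Scleryx share a more recent common ancestor with each other than either does with Haliinus, so Haliinus is the least closely related of the three.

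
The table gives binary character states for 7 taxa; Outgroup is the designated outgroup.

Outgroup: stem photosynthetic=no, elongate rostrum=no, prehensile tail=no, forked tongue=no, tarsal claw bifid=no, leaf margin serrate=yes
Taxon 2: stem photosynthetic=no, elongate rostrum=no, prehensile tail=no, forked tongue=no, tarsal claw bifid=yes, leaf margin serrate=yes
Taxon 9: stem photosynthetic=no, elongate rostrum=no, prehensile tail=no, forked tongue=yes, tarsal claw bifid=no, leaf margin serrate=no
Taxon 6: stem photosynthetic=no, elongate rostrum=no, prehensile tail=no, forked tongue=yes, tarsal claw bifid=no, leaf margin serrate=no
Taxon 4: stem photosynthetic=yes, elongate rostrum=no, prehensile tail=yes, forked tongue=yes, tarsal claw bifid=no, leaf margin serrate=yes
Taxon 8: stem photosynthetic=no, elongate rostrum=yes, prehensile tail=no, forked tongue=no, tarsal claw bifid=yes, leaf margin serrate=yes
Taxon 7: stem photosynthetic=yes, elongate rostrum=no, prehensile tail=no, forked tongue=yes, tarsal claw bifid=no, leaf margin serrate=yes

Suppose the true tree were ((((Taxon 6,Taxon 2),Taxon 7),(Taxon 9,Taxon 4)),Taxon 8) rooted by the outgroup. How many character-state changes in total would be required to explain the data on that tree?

10

Map each character onto ((((Taxon 6,Taxon 2),Taxon 7),(Taxon 9,Taxon 4)),Taxon 8) (rooted by Outgroup) and count the minimum state changes it requires (Fitch parsimony):
stem photosynthetic: 2; elongate rostrum: 1; prehensile tail: 1; forked tongue: 2; tarsal claw bifid: 2; leaf margin serrate: 2.
Total tree length = 10.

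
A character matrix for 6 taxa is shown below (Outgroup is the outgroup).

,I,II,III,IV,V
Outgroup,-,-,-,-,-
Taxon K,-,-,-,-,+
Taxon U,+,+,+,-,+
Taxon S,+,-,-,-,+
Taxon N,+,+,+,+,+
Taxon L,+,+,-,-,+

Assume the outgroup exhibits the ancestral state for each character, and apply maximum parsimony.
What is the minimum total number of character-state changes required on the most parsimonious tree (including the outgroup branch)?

The outgroup has state '-' for every character, so '+' is the derived state throughout.
I (derived state '+') is shared by Taxon L, Taxon N, Taxon S, and Taxon U — a synapomorphy uniting that clade.
Only Taxon L, Taxon N, and Taxon U show the derived state '+' for II, supporting them as a clade.
Only Taxon N and Taxon U show the derived state '+' for III, supporting them as a clade.
IV: derived state '+' in Taxon N only — an autapomorphy, so it tells us nothing about relationships among taxa.
V (derived state '+') is shared by all ingroup taxa — unites the whole ingroup.
Most parsimonious ingroup topology: (Taxon K,(((Taxon U,Taxon N),Taxon L),Taxon S)).
Changes per character on this tree: I: 1; II: 1; III: 1; IV: 1; V: 1.
Total = 5.

5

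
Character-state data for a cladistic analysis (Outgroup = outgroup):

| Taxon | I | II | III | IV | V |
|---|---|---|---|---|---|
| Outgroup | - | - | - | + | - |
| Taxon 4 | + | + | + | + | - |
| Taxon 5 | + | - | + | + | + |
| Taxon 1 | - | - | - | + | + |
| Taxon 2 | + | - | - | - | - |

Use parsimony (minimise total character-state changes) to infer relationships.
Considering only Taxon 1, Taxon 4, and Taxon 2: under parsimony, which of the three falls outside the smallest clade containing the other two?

Character polarity is set by the outgroup: the derived state is whichever differs from the outgroup's state, so for IV the derived state is '-', and for the remaining characters it is '+'.
I: derived state '+' in Taxon 2, Taxon 4, and Taxon 5 only — synapomorphy for {Taxon 2, Taxon 4, Taxon 5}.
II: derived state '+' in Taxon 4 only — an autapomorphy, so it tells us nothing about relationships among taxa.
Only Taxon 4 and Taxon 5 show the derived state '+' for III, supporting them as a clade.
IV: derived state '-' in Taxon 2 only — an autapomorphy, so it tells us nothing about relationships among taxa.
V (state '+') occurs in Taxon 1 and Taxon 5 but conflicts with the nesting implied by the other characters — most parsimoniously interpreted as homoplasy.
Most parsimonious ingroup topology: (((Taxon 4,Taxon 5),Taxon 2),Taxon 1).
Taxon 2 and Taxon 4 share a more recent common ancestor with each other than either does with Taxon 1, so Taxon 1 is the least closely related of the three.

Taxon 1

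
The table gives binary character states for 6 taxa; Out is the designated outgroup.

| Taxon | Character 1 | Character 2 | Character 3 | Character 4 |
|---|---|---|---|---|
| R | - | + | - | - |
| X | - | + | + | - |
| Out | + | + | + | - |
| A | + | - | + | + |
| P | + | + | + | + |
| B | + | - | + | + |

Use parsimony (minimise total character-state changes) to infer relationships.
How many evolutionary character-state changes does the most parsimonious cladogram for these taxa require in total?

Character polarity is set by the outgroup: the derived state is whichever differs from the outgroup's state, so for Character 1, Character 2, Character 3 the derived state is '-', and for the remaining characters it is '+'.
Only R and X show the derived state '-' for Character 1, supporting them as a clade.
Character 2: derived state '-' in A and B only — synapomorphy for {A, B}.
Character 3: derived state '-' in R only — an autapomorphy, so it tells us nothing about relationships among taxa.
Character 4: derived state '+' in A, B, and P only — synapomorphy for {A, B, P}.
Most parsimonious ingroup topology: (((B,A),P),(R,X)).
Changes per character on this tree: Character 1: 1; Character 2: 1; Character 3: 1; Character 4: 1.
Total = 4.

4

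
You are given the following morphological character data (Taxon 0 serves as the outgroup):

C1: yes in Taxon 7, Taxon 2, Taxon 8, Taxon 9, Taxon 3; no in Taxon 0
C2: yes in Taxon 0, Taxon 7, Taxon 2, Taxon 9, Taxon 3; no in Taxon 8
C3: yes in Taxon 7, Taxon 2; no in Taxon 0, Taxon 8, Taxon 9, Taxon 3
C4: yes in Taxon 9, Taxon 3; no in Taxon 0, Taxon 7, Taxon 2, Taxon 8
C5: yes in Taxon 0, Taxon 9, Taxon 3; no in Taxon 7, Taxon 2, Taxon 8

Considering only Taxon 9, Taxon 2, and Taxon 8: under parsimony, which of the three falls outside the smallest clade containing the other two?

Taxon 9

Character polarity is set by the outgroup: the derived state is whichever differs from the outgroup's state, so for C2, C5 the derived state is 'no', and for the remaining characters it is 'yes'.
C1 (derived state 'yes') is shared by all ingroup taxa — unites the whole ingroup.
C2: derived state 'no' in Taxon 8 only — an autapomorphy, so it tells us nothing about relationships among taxa.
C3 (derived state 'yes') is shared by Taxon 2 and Taxon 7 — a synapomorphy uniting that clade.
C4 (derived state 'yes') is shared by Taxon 3 and Taxon 9 — a synapomorphy uniting that clade.
C5: derived state 'no' in Taxon 2, Taxon 7, and Taxon 8 only — synapomorphy for {Taxon 2, Taxon 7, Taxon 8}.
Most parsimonious ingroup topology: (((Taxon 7,Taxon 2),Taxon 8),(Taxon 9,Taxon 3)).
Taxon 2 and Taxon 8 share a more recent common ancestor with each other than either does with Taxon 9, so Taxon 9 is the least closely related of the three.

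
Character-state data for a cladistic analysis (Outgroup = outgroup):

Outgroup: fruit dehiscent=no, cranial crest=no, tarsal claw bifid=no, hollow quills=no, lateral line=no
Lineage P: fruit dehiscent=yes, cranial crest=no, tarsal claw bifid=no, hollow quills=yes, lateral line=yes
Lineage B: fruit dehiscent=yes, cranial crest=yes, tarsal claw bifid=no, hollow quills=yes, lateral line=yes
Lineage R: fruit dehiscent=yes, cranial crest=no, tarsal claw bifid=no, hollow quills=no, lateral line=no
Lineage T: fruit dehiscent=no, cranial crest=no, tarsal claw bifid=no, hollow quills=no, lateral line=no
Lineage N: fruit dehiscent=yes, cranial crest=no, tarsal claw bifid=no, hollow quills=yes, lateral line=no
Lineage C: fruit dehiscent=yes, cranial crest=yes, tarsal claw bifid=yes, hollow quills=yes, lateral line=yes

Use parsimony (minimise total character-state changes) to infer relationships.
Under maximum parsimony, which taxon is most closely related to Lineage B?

Lineage C

The outgroup has state 'no' for every character, so 'yes' is the derived state throughout.
Only Lineage B, Lineage C, Lineage N, Lineage P, and Lineage R show the derived state 'yes' for fruit dehiscent, supporting them as a clade.
Only Lineage B and Lineage C show the derived state 'yes' for cranial crest, supporting them as a clade.
tarsal claw bifid: derived state 'yes' in Lineage C only — an autapomorphy, so it tells us nothing about relationships among taxa.
Only Lineage B, Lineage C, Lineage N, and Lineage P show the derived state 'yes' for hollow quills, supporting them as a clade.
lateral line (derived state 'yes') is shared by Lineage B, Lineage C, and Lineage P — a synapomorphy uniting that clade.
Most parsimonious ingroup topology: ((((Lineage P,(Lineage B,Lineage C)),Lineage N),Lineage R),Lineage T).
Lineage B and Lineage C form a cherry on this tree, so they are sister taxa.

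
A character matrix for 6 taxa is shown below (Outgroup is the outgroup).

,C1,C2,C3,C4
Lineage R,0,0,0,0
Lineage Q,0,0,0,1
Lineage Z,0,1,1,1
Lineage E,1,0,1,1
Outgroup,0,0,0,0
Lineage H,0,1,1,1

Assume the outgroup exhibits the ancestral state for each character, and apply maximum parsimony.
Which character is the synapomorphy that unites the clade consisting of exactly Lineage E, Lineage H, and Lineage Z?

C3

The outgroup has state '0' for every character, so '1' is the derived state throughout.
C1: derived state '1' in Lineage E only — an autapomorphy, so it tells us nothing about relationships among taxa.
C2 (derived state '1') is shared by Lineage H and Lineage Z — a synapomorphy uniting that clade.
Only Lineage E, Lineage H, and Lineage Z show the derived state '1' for C3, supporting them as a clade.
Only Lineage E, Lineage H, Lineage Q, and Lineage Z show the derived state '1' for C4, supporting them as a clade.
Most parsimonious ingroup topology: (((Lineage E,(Lineage Z,Lineage H)),Lineage Q),Lineage R).
The clade {Lineage E, Lineage H, Lineage Z} is supported by C3: its derived state '1' occurs in exactly those taxa and in no other taxon (including the outgroup).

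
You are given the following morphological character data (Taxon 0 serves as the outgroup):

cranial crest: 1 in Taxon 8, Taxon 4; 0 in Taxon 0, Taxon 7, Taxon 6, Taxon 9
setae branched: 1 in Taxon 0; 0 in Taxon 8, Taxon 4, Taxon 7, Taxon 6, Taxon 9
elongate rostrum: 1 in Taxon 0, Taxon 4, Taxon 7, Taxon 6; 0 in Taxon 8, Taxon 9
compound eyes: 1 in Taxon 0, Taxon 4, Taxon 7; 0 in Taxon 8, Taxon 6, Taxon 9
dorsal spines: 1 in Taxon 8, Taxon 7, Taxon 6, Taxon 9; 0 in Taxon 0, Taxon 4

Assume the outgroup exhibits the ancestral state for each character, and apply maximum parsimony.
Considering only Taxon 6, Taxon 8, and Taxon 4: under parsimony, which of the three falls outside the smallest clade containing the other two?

Taxon 4

Character polarity is set by the outgroup: the derived state is whichever differs from the outgroup's state, so for setae branched, elongate rostrum, compound eyes the derived state is '0', and for the remaining characters it is '1'.
cranial crest groups Taxon 4 and Taxon 8, which is incompatible with the clades supported by the remaining characters; treating it as convergent (homoplasy) costs fewer steps than any alternative tree.
All ingroup taxa share the derived state '0' for setae branched; it defines the ingroup but does not resolve relationships within it.
Only Taxon 8 and Taxon 9 show the derived state '0' for elongate rostrum, supporting them as a clade.
Only Taxon 6, Taxon 8, and Taxon 9 show the derived state '0' for compound eyes, supporting them as a clade.
dorsal spines: derived state '1' in Taxon 6, Taxon 7, Taxon 8, and Taxon 9 only — synapomorphy for {Taxon 6, Taxon 7, Taxon 8, Taxon 9}.
Most parsimonious ingroup topology: ((((Taxon 8,Taxon 9),Taxon 6),Taxon 7),Taxon 4).
Taxon 8 and Taxon 6 share a more recent common ancestor with each other than either does with Taxon 4, so Taxon 4 is the least closely related of the three.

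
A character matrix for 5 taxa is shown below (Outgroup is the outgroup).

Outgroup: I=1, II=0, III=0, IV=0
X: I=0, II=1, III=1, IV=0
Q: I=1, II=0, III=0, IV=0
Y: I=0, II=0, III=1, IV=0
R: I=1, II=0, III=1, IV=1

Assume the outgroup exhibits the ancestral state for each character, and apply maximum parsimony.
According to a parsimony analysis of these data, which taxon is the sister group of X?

Character polarity is set by the outgroup: the derived state is whichever differs from the outgroup's state, so for I the derived state is '0', and for the remaining characters it is '1'.
I (derived state '0') is shared by X and Y — a synapomorphy uniting that clade.
II (derived state '1') is unique to X (autapomorphy; uninformative for grouping).
III: derived state '1' in R, X, and Y only — synapomorphy for {R, X, Y}.
IV: derived state '1' in R only — an autapomorphy, so it tells us nothing about relationships among taxa.
Most parsimonious ingroup topology: (((X,Y),R),Q).
X and Y form a cherry on this tree, so they are sister taxa.

Y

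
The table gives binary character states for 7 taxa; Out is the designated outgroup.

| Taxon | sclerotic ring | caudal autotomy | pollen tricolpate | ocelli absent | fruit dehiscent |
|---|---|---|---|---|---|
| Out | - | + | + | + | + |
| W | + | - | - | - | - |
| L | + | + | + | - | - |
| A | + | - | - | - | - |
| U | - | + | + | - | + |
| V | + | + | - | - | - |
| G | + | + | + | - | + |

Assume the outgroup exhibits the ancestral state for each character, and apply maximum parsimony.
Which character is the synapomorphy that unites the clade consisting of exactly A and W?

Character polarity is set by the outgroup: the derived state is whichever differs from the outgroup's state, so for caudal autotomy, pollen tricolpate, ocelli absent, fruit dehiscent the derived state is '-', and for the remaining characters it is '+'.
sclerotic ring: derived state '+' in A, G, L, V, and W only — synapomorphy for {A, G, L, V, W}.
Only A and W show the derived state '-' for caudal autotomy, supporting them as a clade.
pollen tricolpate: derived state '-' in A, V, and W only — synapomorphy for {A, V, W}.
All ingroup taxa share the derived state '-' for ocelli absent; it defines the ingroup but does not resolve relationships within it.
fruit dehiscent (derived state '-') is shared by A, L, V, and W — a synapomorphy uniting that clade.
Most parsimonious ingroup topology: (((((W,A),V),L),G),U).
The clade {A, W} is supported by caudal autotomy: its derived state '-' occurs in exactly those taxa and in no other taxon (including the outgroup).

caudal autotomy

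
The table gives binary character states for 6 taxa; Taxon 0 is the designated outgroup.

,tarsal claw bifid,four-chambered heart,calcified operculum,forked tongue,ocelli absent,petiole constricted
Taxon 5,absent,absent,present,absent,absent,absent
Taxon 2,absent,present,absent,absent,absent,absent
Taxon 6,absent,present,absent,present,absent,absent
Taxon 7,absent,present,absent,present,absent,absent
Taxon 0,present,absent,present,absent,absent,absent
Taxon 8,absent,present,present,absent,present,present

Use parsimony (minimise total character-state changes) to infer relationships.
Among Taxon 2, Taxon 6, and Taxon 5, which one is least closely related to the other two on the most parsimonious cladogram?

Taxon 5

Character polarity is set by the outgroup: the derived state is whichever differs from the outgroup's state, so for tarsal claw bifid, calcified operculum the derived state is 'absent', and for the remaining characters it is 'present'.
All ingroup taxa share the derived state 'absent' for tarsal claw bifid; it defines the ingroup but does not resolve relationships within it.
four-chambered heart (derived state 'present') is shared by Taxon 2, Taxon 6, Taxon 7, and Taxon 8 — a synapomorphy uniting that clade.
calcified operculum: derived state 'absent' in Taxon 2, Taxon 6, and Taxon 7 only — synapomorphy for {Taxon 2, Taxon 6, Taxon 7}.
forked tongue: derived state 'present' in Taxon 6 and Taxon 7 only — synapomorphy for {Taxon 6, Taxon 7}.
ocelli absent (derived state 'present') is unique to Taxon 8 (autapomorphy; uninformative for grouping).
petiole constricted (derived state 'present') is unique to Taxon 8 (autapomorphy; uninformative for grouping).
Most parsimonious ingroup topology: ((((Taxon 7,Taxon 6),Taxon 2),Taxon 8),Taxon 5).
Taxon 6 and Taxon 2 share a more recent common ancestor with each other than either does with Taxon 5, so Taxon 5 is the least closely related of the three.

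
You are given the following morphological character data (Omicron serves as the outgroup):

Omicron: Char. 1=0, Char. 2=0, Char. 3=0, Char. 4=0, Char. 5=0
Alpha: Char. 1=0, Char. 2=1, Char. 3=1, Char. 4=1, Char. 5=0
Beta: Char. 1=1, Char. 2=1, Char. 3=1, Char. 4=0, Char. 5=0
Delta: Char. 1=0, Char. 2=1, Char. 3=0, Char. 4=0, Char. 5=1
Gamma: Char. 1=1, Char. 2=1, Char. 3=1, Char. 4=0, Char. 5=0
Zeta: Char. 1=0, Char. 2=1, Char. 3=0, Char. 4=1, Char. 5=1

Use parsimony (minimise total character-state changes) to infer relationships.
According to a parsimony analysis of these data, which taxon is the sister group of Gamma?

The outgroup has state '0' for every character, so '1' is the derived state throughout.
Only Beta and Gamma show the derived state '1' for Char. 1, supporting them as a clade.
All ingroup taxa share the derived state '1' for Char. 2; it defines the ingroup but does not resolve relationships within it.
Char. 3: derived state '1' in Alpha, Beta, and Gamma only — synapomorphy for {Alpha, Beta, Gamma}.
Char. 4 (state '1') occurs in Alpha and Zeta but conflicts with the nesting implied by the other characters — most parsimoniously interpreted as homoplasy.
Char. 5 (derived state '1') is shared by Delta and Zeta — a synapomorphy uniting that clade.
Most parsimonious ingroup topology: ((Alpha,(Beta,Gamma)),(Delta,Zeta)).
Gamma and Beta form a cherry on this tree, so they are sister taxa.

Beta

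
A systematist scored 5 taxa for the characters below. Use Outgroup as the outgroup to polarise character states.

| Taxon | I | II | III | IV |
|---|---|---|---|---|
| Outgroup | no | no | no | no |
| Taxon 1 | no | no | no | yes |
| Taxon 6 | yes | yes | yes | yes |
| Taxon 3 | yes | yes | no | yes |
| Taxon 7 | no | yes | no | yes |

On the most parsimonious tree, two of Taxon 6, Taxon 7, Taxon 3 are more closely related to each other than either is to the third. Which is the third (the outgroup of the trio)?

Taxon 7

The outgroup has state 'no' for every character, so 'yes' is the derived state throughout.
I (derived state 'yes') is shared by Taxon 3 and Taxon 6 — a synapomorphy uniting that clade.
II: derived state 'yes' in Taxon 3, Taxon 6, and Taxon 7 only — synapomorphy for {Taxon 3, Taxon 6, Taxon 7}.
III (derived state 'yes') is unique to Taxon 6 (autapomorphy; uninformative for grouping).
IV (derived state 'yes') is shared by all ingroup taxa — unites the whole ingroup.
Most parsimonious ingroup topology: ((Taxon 7,(Taxon 6,Taxon 3)),Taxon 1).
Taxon 3 and Taxon 6 share a more recent common ancestor with each other than either does with Taxon 7, so Taxon 7 is the least closely related of the three.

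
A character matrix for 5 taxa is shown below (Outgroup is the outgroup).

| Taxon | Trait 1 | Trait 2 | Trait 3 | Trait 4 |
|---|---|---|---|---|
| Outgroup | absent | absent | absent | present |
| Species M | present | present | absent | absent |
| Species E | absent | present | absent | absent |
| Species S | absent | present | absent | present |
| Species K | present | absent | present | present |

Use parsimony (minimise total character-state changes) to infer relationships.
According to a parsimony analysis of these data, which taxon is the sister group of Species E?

Species M

Character polarity is set by the outgroup: the derived state is whichever differs from the outgroup's state, so for Trait 4 the derived state is 'absent', and for the remaining characters it is 'present'.
Trait 1 groups Species K and Species M, which is incompatible with the clades supported by the remaining characters; treating it as convergent (homoplasy) costs fewer steps than any alternative tree.
Trait 2 (derived state 'present') is shared by Species E, Species M, and Species S — a synapomorphy uniting that clade.
Trait 3: derived state 'present' in Species K only — an autapomorphy, so it tells us nothing about relationships among taxa.
Trait 4: derived state 'absent' in Species E and Species M only — synapomorphy for {Species E, Species M}.
Most parsimonious ingroup topology: (((Species M,Species E),Species S),Species K).
Species E and Species M form a cherry on this tree, so they are sister taxa.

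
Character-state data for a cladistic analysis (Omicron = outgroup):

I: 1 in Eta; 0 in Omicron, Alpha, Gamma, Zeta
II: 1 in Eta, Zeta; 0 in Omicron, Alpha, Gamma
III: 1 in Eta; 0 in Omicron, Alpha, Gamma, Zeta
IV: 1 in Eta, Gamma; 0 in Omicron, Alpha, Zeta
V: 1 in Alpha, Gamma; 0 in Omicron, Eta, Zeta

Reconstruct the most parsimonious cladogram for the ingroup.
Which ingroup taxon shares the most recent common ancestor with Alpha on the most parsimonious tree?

The outgroup has state '0' for every character, so '1' is the derived state throughout.
I: derived state '1' in Eta only — an autapomorphy, so it tells us nothing about relationships among taxa.
Only Eta and Zeta show the derived state '1' for II, supporting them as a clade.
III: derived state '1' in Eta only — an autapomorphy, so it tells us nothing about relationships among taxa.
IV groups Eta and Gamma, which is incompatible with the clades supported by the remaining characters; treating it as convergent (homoplasy) costs fewer steps than any alternative tree.
V: derived state '1' in Alpha and Gamma only — synapomorphy for {Alpha, Gamma}.
Most parsimonious ingroup topology: ((Eta,Zeta),(Alpha,Gamma)).
Alpha and Gamma form a cherry on this tree, so they are sister taxa.

Gamma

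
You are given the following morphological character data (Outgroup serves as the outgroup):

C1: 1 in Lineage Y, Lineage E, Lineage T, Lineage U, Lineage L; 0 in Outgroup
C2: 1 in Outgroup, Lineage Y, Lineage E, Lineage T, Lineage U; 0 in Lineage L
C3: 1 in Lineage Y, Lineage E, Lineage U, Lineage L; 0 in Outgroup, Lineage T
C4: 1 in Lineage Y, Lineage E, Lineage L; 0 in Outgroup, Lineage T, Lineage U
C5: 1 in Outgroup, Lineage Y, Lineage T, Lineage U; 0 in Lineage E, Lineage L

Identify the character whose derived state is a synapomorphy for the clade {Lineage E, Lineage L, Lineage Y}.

C4

Character polarity is set by the outgroup: the derived state is whichever differs from the outgroup's state, so for C2, C5 the derived state is '0', and for the remaining characters it is '1'.
All ingroup taxa share the derived state '1' for C1; it defines the ingroup but does not resolve relationships within it.
C2: derived state '0' in Lineage L only — an autapomorphy, so it tells us nothing about relationships among taxa.
Only Lineage E, Lineage L, Lineage U, and Lineage Y show the derived state '1' for C3, supporting them as a clade.
C4: derived state '1' in Lineage E, Lineage L, and Lineage Y only — synapomorphy for {Lineage E, Lineage L, Lineage Y}.
C5: derived state '0' in Lineage E and Lineage L only — synapomorphy for {Lineage E, Lineage L}.
Most parsimonious ingroup topology: (((Lineage Y,(Lineage E,Lineage L)),Lineage U),Lineage T).
The clade {Lineage E, Lineage L, Lineage Y} is supported by C4: its derived state '1' occurs in exactly those taxa and in no other taxon (including the outgroup).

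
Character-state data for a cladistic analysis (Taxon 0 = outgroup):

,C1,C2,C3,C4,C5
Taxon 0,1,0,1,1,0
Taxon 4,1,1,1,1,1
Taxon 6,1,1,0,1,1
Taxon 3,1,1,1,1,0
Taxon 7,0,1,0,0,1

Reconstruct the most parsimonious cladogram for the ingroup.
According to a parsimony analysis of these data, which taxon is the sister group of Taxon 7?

Taxon 6

Character polarity is set by the outgroup: the derived state is whichever differs from the outgroup's state, so for C1, C3, C4 the derived state is '0', and for the remaining characters it is '1'.
C1 (derived state '0') is unique to Taxon 7 (autapomorphy; uninformative for grouping).
C2 (derived state '1') is shared by all ingroup taxa — unites the whole ingroup.
C3 (derived state '0') is shared by Taxon 6 and Taxon 7 — a synapomorphy uniting that clade.
C4 (derived state '0') is unique to Taxon 7 (autapomorphy; uninformative for grouping).
C5: derived state '1' in Taxon 4, Taxon 6, and Taxon 7 only — synapomorphy for {Taxon 4, Taxon 6, Taxon 7}.
Most parsimonious ingroup topology: (((Taxon 6,Taxon 7),Taxon 4),Taxon 3).
Taxon 7 and Taxon 6 form a cherry on this tree, so they are sister taxa.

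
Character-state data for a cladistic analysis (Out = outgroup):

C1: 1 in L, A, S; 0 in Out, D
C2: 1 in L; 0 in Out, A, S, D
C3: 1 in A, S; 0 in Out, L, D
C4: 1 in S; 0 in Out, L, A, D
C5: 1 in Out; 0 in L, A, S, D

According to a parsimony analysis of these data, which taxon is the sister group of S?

Character polarity is set by the outgroup: the derived state is whichever differs from the outgroup's state, so for C5 the derived state is '0', and for the remaining characters it is '1'.
Only A, L, and S show the derived state '1' for C1, supporting them as a clade.
C2 (derived state '1') is unique to L (autapomorphy; uninformative for grouping).
Only A and S show the derived state '1' for C3, supporting them as a clade.
C4: derived state '1' in S only — an autapomorphy, so it tells us nothing about relationships among taxa.
C5 (derived state '0') is shared by all ingroup taxa — unites the whole ingroup.
Most parsimonious ingroup topology: ((L,(A,S)),D).
S and A form a cherry on this tree, so they are sister taxa.

A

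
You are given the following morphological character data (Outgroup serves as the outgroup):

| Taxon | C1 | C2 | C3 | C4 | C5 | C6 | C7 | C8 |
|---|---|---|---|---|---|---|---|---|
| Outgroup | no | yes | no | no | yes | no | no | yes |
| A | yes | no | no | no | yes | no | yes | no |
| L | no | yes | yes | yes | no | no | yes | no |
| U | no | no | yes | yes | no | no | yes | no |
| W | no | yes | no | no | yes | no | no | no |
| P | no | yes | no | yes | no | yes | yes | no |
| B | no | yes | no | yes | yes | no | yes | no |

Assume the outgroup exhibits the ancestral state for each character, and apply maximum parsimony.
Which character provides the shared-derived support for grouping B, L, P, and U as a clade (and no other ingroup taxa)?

Character polarity is set by the outgroup: the derived state is whichever differs from the outgroup's state, so for C2, C5, C8 the derived state is 'no', and for the remaining characters it is 'yes'.
C1: derived state 'yes' in A only — an autapomorphy, so it tells us nothing about relationships among taxa.
C2 (state 'no') occurs in A and U but conflicts with the nesting implied by the other characters — most parsimoniously interpreted as homoplasy.
C3: derived state 'yes' in L and U only — synapomorphy for {L, U}.
C4 (derived state 'yes') is shared by B, L, P, and U — a synapomorphy uniting that clade.
C5: derived state 'no' in L, P, and U only — synapomorphy for {L, P, U}.
C6 (derived state 'yes') is unique to P (autapomorphy; uninformative for grouping).
C7 (derived state 'yes') is shared by A, B, L, P, and U — a synapomorphy uniting that clade.
All ingroup taxa share the derived state 'no' for C8; it defines the ingroup but does not resolve relationships within it.
Most parsimonious ingroup topology: ((A,(((L,U),P),B)),W).
The clade {B, L, P, U} is supported by C4: its derived state 'yes' occurs in exactly those taxa and in no other taxon (including the outgroup).

C4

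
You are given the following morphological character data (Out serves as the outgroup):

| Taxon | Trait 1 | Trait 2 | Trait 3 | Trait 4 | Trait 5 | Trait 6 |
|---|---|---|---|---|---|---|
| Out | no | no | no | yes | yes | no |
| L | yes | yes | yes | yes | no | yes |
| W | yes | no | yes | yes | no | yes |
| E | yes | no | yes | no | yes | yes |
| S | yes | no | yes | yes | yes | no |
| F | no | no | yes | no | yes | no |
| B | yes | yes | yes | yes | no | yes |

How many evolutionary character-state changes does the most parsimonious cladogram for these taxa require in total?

Character polarity is set by the outgroup: the derived state is whichever differs from the outgroup's state, so for Trait 4, Trait 5 the derived state is 'no', and for the remaining characters it is 'yes'.
Trait 1: derived state 'yes' in B, E, L, S, and W only — synapomorphy for {B, E, L, S, W}.
Trait 2 (derived state 'yes') is shared by B and L — a synapomorphy uniting that clade.
Trait 3 (derived state 'yes') is shared by all ingroup taxa — unites the whole ingroup.
Trait 4 (state 'no') occurs in E and F but conflicts with the nesting implied by the other characters — most parsimoniously interpreted as homoplasy.
Trait 5: derived state 'no' in B, L, and W only — synapomorphy for {B, L, W}.
Only B, E, L, and W show the derived state 'yes' for Trait 6, supporting them as a clade.
Most parsimonious ingroup topology: (((((L,B),W),E),S),F).
Changes per character on this tree: Trait 1: 1; Trait 2: 1; Trait 3: 1; Trait 4: 2; Trait 5: 1; Trait 6: 1.
Total = 7.

7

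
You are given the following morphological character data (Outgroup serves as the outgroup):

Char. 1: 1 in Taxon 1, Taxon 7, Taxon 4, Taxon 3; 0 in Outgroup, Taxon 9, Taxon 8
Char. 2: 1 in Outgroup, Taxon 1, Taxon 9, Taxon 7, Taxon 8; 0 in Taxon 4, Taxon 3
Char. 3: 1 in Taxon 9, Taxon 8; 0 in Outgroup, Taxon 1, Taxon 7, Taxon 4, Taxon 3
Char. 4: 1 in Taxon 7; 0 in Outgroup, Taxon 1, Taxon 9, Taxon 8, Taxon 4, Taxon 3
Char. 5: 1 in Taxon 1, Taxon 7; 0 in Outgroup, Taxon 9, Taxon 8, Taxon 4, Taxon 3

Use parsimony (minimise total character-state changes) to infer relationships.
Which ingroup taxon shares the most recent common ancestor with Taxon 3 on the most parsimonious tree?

Character polarity is set by the outgroup: the derived state is whichever differs from the outgroup's state, so for Char. 2 the derived state is '0', and for the remaining characters it is '1'.
Char. 1: derived state '1' in Taxon 1, Taxon 3, Taxon 4, and Taxon 7 only — synapomorphy for {Taxon 1, Taxon 3, Taxon 4, Taxon 7}.
Char. 2 (derived state '0') is shared by Taxon 3 and Taxon 4 — a synapomorphy uniting that clade.
Only Taxon 8 and Taxon 9 show the derived state '1' for Char. 3, supporting them as a clade.
Char. 4 (derived state '1') is unique to Taxon 7 (autapomorphy; uninformative for grouping).
Char. 5: derived state '1' in Taxon 1 and Taxon 7 only — synapomorphy for {Taxon 1, Taxon 7}.
Most parsimonious ingroup topology: (((Taxon 1,Taxon 7),(Taxon 4,Taxon 3)),(Taxon 9,Taxon 8)).
Taxon 3 and Taxon 4 form a cherry on this tree, so they are sister taxa.

Taxon 4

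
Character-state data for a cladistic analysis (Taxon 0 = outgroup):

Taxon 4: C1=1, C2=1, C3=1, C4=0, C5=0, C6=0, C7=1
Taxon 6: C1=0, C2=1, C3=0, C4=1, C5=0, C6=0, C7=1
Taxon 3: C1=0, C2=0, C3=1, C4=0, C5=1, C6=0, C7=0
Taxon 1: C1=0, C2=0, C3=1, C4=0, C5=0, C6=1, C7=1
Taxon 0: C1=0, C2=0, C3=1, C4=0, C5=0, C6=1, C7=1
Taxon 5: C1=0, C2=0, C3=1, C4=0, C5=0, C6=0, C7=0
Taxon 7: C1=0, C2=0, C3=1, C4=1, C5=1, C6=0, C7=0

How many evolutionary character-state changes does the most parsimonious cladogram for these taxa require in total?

Character polarity is set by the outgroup: the derived state is whichever differs from the outgroup's state, so for C3, C6, C7 the derived state is '0', and for the remaining characters it is '1'.
C1 (derived state '1') is unique to Taxon 4 (autapomorphy; uninformative for grouping).
C2 (derived state '1') is shared by Taxon 4 and Taxon 6 — a synapomorphy uniting that clade.
C3: derived state '0' in Taxon 6 only — an autapomorphy, so it tells us nothing about relationships among taxa.
C4 groups Taxon 6 and Taxon 7, which is incompatible with the clades supported by the remaining characters; treating it as convergent (homoplasy) costs fewer steps than any alternative tree.
C5 (derived state '1') is shared by Taxon 3 and Taxon 7 — a synapomorphy uniting that clade.
C6: derived state '0' in Taxon 3, Taxon 4, Taxon 5, Taxon 6, and Taxon 7 only — synapomorphy for {Taxon 3, Taxon 4, Taxon 5, Taxon 6, Taxon 7}.
Only Taxon 3, Taxon 5, and Taxon 7 show the derived state '0' for C7, supporting them as a clade.
Most parsimonious ingroup topology: ((((Taxon 3,Taxon 7),Taxon 5),(Taxon 6,Taxon 4)),Taxon 1).
Changes per character on this tree: C1: 1; C2: 1; C3: 1; C4: 2; C5: 1; C6: 1; C7: 1.
Total = 8.

8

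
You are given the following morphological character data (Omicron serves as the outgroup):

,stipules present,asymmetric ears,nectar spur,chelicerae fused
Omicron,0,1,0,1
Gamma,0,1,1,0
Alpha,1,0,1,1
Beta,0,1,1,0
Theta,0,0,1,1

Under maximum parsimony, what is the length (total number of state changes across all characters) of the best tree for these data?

4

Character polarity is set by the outgroup: the derived state is whichever differs from the outgroup's state, so for asymmetric ears, chelicerae fused the derived state is '0', and for the remaining characters it is '1'.
stipules present (derived state '1') is unique to Alpha (autapomorphy; uninformative for grouping).
asymmetric ears: derived state '0' in Alpha and Theta only — synapomorphy for {Alpha, Theta}.
nectar spur (derived state '1') is shared by all ingroup taxa — unites the whole ingroup.
Only Beta and Gamma show the derived state '0' for chelicerae fused, supporting them as a clade.
Most parsimonious ingroup topology: ((Gamma,Beta),(Alpha,Theta)).
Changes per character on this tree: stipules present: 1; asymmetric ears: 1; nectar spur: 1; chelicerae fused: 1.
Total = 4.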